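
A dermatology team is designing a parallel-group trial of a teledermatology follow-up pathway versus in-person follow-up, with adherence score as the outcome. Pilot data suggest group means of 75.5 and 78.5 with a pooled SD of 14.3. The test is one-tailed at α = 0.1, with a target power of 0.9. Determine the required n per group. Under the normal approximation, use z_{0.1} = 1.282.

Cohen's d = |M₁ − M₂| / SD_pooled = |75.5 − 78.5| / 14.3 = 3.0 / 14.3 = 0.210.
For two independent groups with equal n: n = 2·((z_{α} + z_β) / d)².
z_{α} + z_β = 1.282 + 1.282 = 2.564.
n = 2 × (2.564 / 0.210)² = 2 × 12.210² = 2 × 149.07 = 298.1.
Round up to the next whole participant.

n = 299 per group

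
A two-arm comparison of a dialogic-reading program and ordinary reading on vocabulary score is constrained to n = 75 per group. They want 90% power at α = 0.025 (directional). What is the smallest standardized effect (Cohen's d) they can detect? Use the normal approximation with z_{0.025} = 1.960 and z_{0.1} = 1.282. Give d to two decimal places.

For two independent groups of n = 75 each: d_min = (z_{α} + z_β)·√(2/n).
z-sum = 1.960 + 1.282 = 3.242.
d_min = 3.242 × √(2/75) = 3.242 × 0.1633 = 0.529.

d_min ≈ 0.53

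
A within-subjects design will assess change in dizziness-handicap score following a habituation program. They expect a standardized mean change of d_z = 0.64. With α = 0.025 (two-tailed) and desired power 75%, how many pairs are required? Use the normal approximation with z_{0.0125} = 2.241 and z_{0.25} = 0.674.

n = 21 pairs

For a paired (one-sample on differences) test: n = ((z_{α/2} + z_β) / d)².
z_{α/2} + z_β = 2.241 + 0.674 = 2.915.
n = (2.915 / 0.64)² = 4.555² = 20.75.
Round up.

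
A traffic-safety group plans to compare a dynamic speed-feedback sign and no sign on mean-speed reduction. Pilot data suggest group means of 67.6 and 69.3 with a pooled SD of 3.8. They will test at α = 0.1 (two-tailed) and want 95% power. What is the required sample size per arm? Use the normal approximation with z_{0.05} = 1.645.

Cohen's d = |M₁ − M₂| / SD_pooled = |67.6 − 69.3| / 3.8 = 1.7 / 3.8 = 0.447.
For two independent groups with equal n: n = 2·((z_{α/2} + z_β) / d)².
z_{α/2} + z_β = 1.645 + 1.645 = 3.290.
n = 2 × (3.290 / 0.447)² = 2 × 7.360² = 2 × 54.17 = 108.3.
Round up to the next whole participant.

n = 109 per group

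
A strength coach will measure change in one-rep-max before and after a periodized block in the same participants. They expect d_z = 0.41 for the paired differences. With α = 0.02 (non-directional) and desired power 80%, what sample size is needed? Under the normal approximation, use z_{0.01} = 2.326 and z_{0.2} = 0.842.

For a paired (one-sample on differences) test: n = ((z_{α/2} + z_β) / d)².
z_{α/2} + z_β = 2.326 + 0.842 = 3.168.
n = (3.168 / 0.41)² = 7.727² = 59.70.
Round up.

n = 60 pairs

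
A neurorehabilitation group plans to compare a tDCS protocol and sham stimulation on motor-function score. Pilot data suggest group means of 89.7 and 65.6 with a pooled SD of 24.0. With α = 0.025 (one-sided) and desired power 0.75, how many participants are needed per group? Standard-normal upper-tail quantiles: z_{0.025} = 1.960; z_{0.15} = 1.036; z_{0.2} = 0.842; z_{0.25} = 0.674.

Cohen's d = |M₁ − M₂| / SD_pooled = |89.7 − 65.6| / 24.0 = 24.1 / 24.0 = 1.004.
For two independent groups with equal n: n = 2·((z_{α} + z_β) / d)².
z_{α} + z_β = 1.960 + 0.674 = 2.634.
n = 2 × (2.634 / 1.004)² = 2 × 2.624² = 2 × 6.88 = 13.8.
Round up to the next whole participant.

n = 14 per group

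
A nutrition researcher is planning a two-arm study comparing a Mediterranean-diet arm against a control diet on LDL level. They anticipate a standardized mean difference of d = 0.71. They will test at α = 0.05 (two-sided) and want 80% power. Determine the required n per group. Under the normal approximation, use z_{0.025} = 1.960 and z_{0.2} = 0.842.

n = 32 per group

For two independent groups with equal n: n = 2·((z_{α/2} + z_β) / d)².
z_{α/2} + z_β = 1.960 + 0.842 = 2.802.
n = 2 × (2.802 / 0.71)² = 2 × 3.946² = 2 × 15.57 = 31.1.
Round up to the next whole participant.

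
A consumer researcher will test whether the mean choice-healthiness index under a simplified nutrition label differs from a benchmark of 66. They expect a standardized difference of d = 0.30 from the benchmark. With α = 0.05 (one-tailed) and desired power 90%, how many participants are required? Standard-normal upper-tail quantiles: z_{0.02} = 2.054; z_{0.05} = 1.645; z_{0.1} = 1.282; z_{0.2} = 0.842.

For a one-sample test: n = ((z_{α} + z_β) / d)².
z_{α} + z_β = 1.645 + 1.282 = 2.927.
n = (2.927 / 0.30)² = 9.757² = 95.19.
Round up.

n = 96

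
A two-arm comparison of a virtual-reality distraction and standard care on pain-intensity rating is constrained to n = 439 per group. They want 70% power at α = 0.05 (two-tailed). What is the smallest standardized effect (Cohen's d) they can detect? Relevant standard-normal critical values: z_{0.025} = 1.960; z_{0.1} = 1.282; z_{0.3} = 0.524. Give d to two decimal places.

For two independent groups of n = 439 each: d_min = (z_{α/2} + z_β)·√(2/n).
z-sum = 1.960 + 0.524 = 2.484.
d_min = 2.484 × √(2/439) = 2.484 × 0.0675 = 0.168.

d_min ≈ 0.17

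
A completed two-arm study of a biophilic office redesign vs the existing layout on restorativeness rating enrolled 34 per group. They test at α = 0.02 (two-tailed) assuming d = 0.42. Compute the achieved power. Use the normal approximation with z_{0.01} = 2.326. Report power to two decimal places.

power ≈ 0.28

For two equal groups, power = Φ(d·√(n/2) − z_{α/2}).
d·√(n/2) = 0.42 × √(34/2) = 0.42 × 4.123 = 1.732.
z_β = 1.732 − 2.326 = -0.594.
Power = Φ(-0.594) = 0.276.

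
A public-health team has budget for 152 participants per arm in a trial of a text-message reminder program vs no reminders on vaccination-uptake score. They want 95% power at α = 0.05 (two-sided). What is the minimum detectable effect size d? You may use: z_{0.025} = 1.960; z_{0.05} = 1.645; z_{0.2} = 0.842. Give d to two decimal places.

For two independent groups of n = 152 each: d_min = (z_{α/2} + z_β)·√(2/n).
z-sum = 1.960 + 1.645 = 3.605.
d_min = 3.605 × √(2/152) = 3.605 × 0.1147 = 0.414.

d_min ≈ 0.41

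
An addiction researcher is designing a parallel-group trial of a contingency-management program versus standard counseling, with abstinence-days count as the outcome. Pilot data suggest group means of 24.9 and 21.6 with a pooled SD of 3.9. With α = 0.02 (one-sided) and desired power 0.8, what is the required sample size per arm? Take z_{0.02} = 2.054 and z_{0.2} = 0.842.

Cohen's d = |M₁ − M₂| / SD_pooled = |24.9 − 21.6| / 3.9 = 3.3 / 3.9 = 0.846.
For two independent groups with equal n: n = 2·((z_{α} + z_β) / d)².
z_{α} + z_β = 2.054 + 0.842 = 2.896.
n = 2 × (2.896 / 0.846)² = 2 × 3.423² = 2 × 11.72 = 23.4.
Round up to the next whole participant.

n = 24 per group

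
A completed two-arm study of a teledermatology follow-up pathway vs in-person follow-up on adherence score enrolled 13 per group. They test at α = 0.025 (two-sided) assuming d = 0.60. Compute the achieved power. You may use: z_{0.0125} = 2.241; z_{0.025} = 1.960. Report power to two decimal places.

For two equal groups, power = Φ(d·√(n/2) − z_{α/2}).
d·√(n/2) = 0.60 × √(13/2) = 0.60 × 2.550 = 1.530.
z_β = 1.530 − 2.241 = -0.711.
Power = Φ(-0.711) = 0.238.

power ≈ 0.24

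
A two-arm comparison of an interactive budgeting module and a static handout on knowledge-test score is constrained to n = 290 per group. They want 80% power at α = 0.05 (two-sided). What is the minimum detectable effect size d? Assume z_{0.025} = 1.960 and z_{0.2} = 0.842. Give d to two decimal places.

For two independent groups of n = 290 each: d_min = (z_{α/2} + z_β)·√(2/n).
z-sum = 1.960 + 0.842 = 2.802.
d_min = 2.802 × √(2/290) = 2.802 × 0.0830 = 0.233.

d_min ≈ 0.23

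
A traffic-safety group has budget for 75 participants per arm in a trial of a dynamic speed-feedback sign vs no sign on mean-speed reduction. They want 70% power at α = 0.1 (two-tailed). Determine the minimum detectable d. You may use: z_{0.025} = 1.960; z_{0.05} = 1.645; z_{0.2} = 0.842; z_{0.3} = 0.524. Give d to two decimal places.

d_min ≈ 0.35

For two independent groups of n = 75 each: d_min = (z_{α/2} + z_β)·√(2/n).
z-sum = 1.645 + 0.524 = 2.169.
d_min = 2.169 × √(2/75) = 2.169 × 0.1633 = 0.354.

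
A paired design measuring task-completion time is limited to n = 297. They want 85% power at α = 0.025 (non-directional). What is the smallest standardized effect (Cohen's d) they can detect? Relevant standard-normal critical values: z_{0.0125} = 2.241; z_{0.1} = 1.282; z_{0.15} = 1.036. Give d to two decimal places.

d_min ≈ 0.19

For a single sample (or paired design) of n = 297: d_min = (z_{α/2} + z_β)/√n.
z-sum = 2.241 + 1.036 = 3.277.
d_min = 3.277 / √297 = 3.277 / 17.234 = 0.190.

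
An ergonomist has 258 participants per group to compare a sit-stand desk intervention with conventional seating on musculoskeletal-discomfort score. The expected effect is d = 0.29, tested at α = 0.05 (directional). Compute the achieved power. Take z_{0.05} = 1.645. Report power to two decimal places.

For two equal groups, power = Φ(d·√(n/2) − z_{α}).
d·√(n/2) = 0.29 × √(258/2) = 0.29 × 11.358 = 3.294.
z_β = 3.294 − 1.645 = 1.649.
Power = Φ(1.649) = 0.950.

power ≈ 0.95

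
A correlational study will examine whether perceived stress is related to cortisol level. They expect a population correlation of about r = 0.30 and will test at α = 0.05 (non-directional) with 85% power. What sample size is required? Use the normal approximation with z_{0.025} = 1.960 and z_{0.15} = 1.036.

n = 97

Fisher's z: C = ½·ln((1+r)/(1−r)) = ½·ln(1.8571) = 0.3095.
n = ((z_{α/2} + z_β)/C)² + 3.
(1.960 + 1.036) / 0.3095 = 2.996 / 0.3095 = 9.680.
n = 9.680² + 3 = 93.70 + 3 = 96.7.
Round up.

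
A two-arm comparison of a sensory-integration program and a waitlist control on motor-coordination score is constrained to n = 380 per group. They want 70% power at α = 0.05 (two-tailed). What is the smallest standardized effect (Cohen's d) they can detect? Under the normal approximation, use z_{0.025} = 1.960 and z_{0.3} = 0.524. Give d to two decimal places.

For two independent groups of n = 380 each: d_min = (z_{α/2} + z_β)·√(2/n).
z-sum = 1.960 + 0.524 = 2.484.
d_min = 2.484 × √(2/380) = 2.484 × 0.0725 = 0.180.

d_min ≈ 0.18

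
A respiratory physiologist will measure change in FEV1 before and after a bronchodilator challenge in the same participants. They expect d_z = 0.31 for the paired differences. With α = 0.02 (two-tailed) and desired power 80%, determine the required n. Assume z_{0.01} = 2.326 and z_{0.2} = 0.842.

n = 105 pairs

For a paired (one-sample on differences) test: n = ((z_{α/2} + z_β) / d)².
z_{α/2} + z_β = 2.326 + 0.842 = 3.168.
n = (3.168 / 0.31)² = 10.219² = 104.44.
Round up.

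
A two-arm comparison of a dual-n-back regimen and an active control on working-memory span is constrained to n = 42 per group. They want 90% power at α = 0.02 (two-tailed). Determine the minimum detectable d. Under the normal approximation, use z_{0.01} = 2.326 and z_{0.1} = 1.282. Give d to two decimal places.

For two independent groups of n = 42 each: d_min = (z_{α/2} + z_β)·√(2/n).
z-sum = 2.326 + 1.282 = 3.608.
d_min = 3.608 × √(2/42) = 3.608 × 0.2182 = 0.787.

d_min ≈ 0.79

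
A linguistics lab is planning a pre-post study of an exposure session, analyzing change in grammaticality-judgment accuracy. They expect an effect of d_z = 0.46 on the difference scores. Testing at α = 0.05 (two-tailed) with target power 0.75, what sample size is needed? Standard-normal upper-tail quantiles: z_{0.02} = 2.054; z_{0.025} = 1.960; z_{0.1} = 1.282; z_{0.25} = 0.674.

n = 33 pairs

For a paired (one-sample on differences) test: n = ((z_{α/2} + z_β) / d)².
z_{α/2} + z_β = 1.960 + 0.674 = 2.634.
n = (2.634 / 0.46)² = 5.726² = 32.79.
Round up.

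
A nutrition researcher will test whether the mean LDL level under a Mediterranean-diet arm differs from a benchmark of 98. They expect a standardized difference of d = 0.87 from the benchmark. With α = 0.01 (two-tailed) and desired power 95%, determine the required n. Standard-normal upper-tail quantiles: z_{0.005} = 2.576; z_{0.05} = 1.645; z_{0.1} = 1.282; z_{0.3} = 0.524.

n = 24

For a one-sample test: n = ((z_{α/2} + z_β) / d)².
z_{α/2} + z_β = 2.576 + 1.645 = 4.221.
n = (4.221 / 0.87)² = 4.852² = 23.54.
Round up.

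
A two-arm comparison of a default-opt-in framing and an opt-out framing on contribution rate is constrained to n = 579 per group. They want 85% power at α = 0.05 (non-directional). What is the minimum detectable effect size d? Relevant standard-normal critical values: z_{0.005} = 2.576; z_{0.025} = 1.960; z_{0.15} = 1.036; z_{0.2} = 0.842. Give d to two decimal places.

d_min ≈ 0.18

For two independent groups of n = 579 each: d_min = (z_{α/2} + z_β)·√(2/n).
z-sum = 1.960 + 1.036 = 2.996.
d_min = 2.996 × √(2/579) = 2.996 × 0.0588 = 0.176.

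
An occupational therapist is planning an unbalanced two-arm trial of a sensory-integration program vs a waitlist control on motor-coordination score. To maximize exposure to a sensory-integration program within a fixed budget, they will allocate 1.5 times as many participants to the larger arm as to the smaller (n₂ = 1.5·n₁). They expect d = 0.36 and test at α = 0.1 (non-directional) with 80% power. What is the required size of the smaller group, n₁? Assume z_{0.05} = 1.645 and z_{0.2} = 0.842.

n₁ = 80

With allocation ratio k = n₂/n₁ = 1.5, Var(x̄₁−x̄₂) = σ²(1/n₁ + 1/(k·n₁)) = σ²·(k+1)/(k·n₁).
So n₁ = (1 + 1/k)·((z_{α/2} + z_β)/d)² = 1.667 × (2.487/0.36)².
n₁ = 1.667 × 47.73 = 79.5.
Round up: n₁ = 80, giving n₂ = 1.5 × 80 = 120.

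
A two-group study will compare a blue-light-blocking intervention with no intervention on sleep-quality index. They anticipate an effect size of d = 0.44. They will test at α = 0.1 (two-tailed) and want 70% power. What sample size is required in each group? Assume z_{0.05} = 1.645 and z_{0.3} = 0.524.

For two independent groups with equal n: n = 2·((z_{α/2} + z_β) / d)².
z_{α/2} + z_β = 1.645 + 0.524 = 2.169.
n = 2 × (2.169 / 0.44)² = 2 × 4.930² = 2 × 24.30 = 48.6.
Round up to the next whole participant.

n = 49 per group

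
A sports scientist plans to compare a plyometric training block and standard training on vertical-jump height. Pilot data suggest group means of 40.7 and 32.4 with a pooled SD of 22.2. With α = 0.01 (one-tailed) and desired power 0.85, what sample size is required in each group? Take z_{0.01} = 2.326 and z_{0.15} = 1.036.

Cohen's d = |M₁ − M₂| / SD_pooled = |40.7 − 32.4| / 22.2 = 8.3 / 22.2 = 0.374.
For two independent groups with equal n: n = 2·((z_{α} + z_β) / d)².
z_{α} + z_β = 2.326 + 1.036 = 3.362.
n = 2 × (3.362 / 0.374)² = 2 × 8.989² = 2 × 80.81 = 161.6.
Round up to the next whole participant.

n = 162 per group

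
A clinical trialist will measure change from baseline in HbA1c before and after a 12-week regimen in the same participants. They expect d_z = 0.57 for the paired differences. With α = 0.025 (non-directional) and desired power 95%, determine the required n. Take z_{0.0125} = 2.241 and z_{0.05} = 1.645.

n = 47 pairs

For a paired (one-sample on differences) test: n = ((z_{α/2} + z_β) / d)².
z_{α/2} + z_β = 2.241 + 1.645 = 3.886.
n = (3.886 / 0.57)² = 6.818² = 46.48.
Round up.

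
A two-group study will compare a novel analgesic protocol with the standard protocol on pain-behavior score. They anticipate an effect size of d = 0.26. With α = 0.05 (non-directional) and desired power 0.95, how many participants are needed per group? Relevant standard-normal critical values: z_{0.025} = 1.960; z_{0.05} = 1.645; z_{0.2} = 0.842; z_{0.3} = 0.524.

n = 385 per group

For two independent groups with equal n: n = 2·((z_{α/2} + z_β) / d)².
z_{α/2} + z_β = 1.960 + 1.645 = 3.605.
n = 2 × (3.605 / 0.26)² = 2 × 13.865² = 2 × 192.25 = 384.5.
Round up to the next whole participant.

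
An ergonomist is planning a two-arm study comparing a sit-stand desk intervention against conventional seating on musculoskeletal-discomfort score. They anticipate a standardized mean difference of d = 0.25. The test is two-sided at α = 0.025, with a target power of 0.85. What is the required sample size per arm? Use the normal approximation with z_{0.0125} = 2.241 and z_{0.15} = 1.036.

For two independent groups with equal n: n = 2·((z_{α/2} + z_β) / d)².
z_{α/2} + z_β = 2.241 + 1.036 = 3.277.
n = 2 × (3.277 / 0.25)² = 2 × 13.108² = 2 × 171.82 = 343.6.
Round up to the next whole participant.

n = 344 per group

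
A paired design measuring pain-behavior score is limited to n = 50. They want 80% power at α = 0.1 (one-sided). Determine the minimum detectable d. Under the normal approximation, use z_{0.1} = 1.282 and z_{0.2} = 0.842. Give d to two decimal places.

For a single sample (or paired design) of n = 50: d_min = (z_{α} + z_β)/√n.
z-sum = 1.282 + 0.842 = 2.124.
d_min = 2.124 / √50 = 2.124 / 7.071 = 0.300.

d_min ≈ 0.30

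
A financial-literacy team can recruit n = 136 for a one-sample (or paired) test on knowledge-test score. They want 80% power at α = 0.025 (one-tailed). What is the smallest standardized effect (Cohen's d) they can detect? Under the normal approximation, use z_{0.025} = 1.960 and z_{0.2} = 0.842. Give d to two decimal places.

d_min ≈ 0.24

For a single sample (or paired design) of n = 136: d_min = (z_{α} + z_β)/√n.
z-sum = 1.960 + 0.842 = 2.802.
d_min = 2.802 / √136 = 2.802 / 11.662 = 0.240.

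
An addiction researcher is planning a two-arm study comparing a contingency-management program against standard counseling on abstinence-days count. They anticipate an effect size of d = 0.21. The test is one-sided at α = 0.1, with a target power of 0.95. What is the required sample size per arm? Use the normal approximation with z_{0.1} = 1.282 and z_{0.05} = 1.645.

For two independent groups with equal n: n = 2·((z_{α} + z_β) / d)².
z_{α} + z_β = 1.282 + 1.645 = 2.927.
n = 2 × (2.927 / 0.21)² = 2 × 13.938² = 2 × 194.27 = 388.5.
Round up to the next whole participant.

n = 389 per group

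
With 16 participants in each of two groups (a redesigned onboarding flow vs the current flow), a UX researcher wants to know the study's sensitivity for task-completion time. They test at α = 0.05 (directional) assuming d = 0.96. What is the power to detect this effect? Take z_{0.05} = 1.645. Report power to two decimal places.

power ≈ 0.86

For two equal groups, power = Φ(d·√(n/2) − z_{α}).
d·√(n/2) = 0.96 × √(16/2) = 0.96 × 2.828 = 2.715.
z_β = 2.715 − 1.645 = 1.070.
Power = Φ(1.070) = 0.858.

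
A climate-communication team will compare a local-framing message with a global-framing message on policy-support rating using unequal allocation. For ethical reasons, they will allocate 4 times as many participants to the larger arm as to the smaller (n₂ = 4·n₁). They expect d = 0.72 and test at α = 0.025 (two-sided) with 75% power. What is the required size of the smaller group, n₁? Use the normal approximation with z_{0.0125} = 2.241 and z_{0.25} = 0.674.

n₁ = 21

With allocation ratio k = n₂/n₁ = 4, Var(x̄₁−x̄₂) = σ²(1/n₁ + 1/(k·n₁)) = σ²·(k+1)/(k·n₁).
So n₁ = (1 + 1/k)·((z_{α/2} + z_β)/d)² = 1.250 × (2.915/0.72)².
n₁ = 1.250 × 16.39 = 20.5.
Round up: n₁ = 21, giving n₂ = 4 × 21 = 84.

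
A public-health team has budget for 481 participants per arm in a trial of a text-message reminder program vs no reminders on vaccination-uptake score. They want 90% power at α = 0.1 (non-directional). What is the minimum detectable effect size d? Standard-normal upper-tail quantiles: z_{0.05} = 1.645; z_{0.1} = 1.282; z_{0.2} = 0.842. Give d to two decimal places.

d_min ≈ 0.19

For two independent groups of n = 481 each: d_min = (z_{α/2} + z_β)·√(2/n).
z-sum = 1.645 + 1.282 = 2.927.
d_min = 2.927 × √(2/481) = 2.927 × 0.0645 = 0.189.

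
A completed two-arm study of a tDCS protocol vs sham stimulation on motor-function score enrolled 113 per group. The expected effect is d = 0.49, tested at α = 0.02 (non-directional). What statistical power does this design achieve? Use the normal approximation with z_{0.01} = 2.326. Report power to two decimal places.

For two equal groups, power = Φ(d·√(n/2) − z_{α/2}).
d·√(n/2) = 0.49 × √(113/2) = 0.49 × 7.517 = 3.683.
z_β = 3.683 − 2.326 = 1.357.
Power = Φ(1.357) = 0.913.

power ≈ 0.91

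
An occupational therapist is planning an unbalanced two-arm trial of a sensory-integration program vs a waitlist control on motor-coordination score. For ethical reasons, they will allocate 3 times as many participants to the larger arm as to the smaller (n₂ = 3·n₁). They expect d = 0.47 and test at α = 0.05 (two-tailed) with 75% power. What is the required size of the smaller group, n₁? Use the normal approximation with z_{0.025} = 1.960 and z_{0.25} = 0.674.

n₁ = 42

With allocation ratio k = n₂/n₁ = 3, Var(x̄₁−x̄₂) = σ²(1/n₁ + 1/(k·n₁)) = σ²·(k+1)/(k·n₁).
So n₁ = (1 + 1/k)·((z_{α/2} + z_β)/d)² = 1.333 × (2.634/0.47)².
n₁ = 1.333 × 31.41 = 41.9.
Round up: n₁ = 42, giving n₂ = 3 × 42 = 126.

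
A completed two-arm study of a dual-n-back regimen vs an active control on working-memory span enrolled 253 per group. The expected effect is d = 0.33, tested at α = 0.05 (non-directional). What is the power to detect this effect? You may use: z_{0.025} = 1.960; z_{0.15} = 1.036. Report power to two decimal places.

power ≈ 0.96

For two equal groups, power = Φ(d·√(n/2) − z_{α/2}).
d·√(n/2) = 0.33 × √(253/2) = 0.33 × 11.247 = 3.712.
z_β = 3.712 − 1.960 = 1.752.
Power = Φ(1.752) = 0.960.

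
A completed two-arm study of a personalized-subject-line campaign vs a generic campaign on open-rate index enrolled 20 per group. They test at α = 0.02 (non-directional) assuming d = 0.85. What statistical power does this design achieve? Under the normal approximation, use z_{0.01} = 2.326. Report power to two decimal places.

power ≈ 0.64

For two equal groups, power = Φ(d·√(n/2) − z_{α/2}).
d·√(n/2) = 0.85 × √(20/2) = 0.85 × 3.162 = 2.688.
z_β = 2.688 − 2.326 = 0.362.
Power = Φ(0.362) = 0.641.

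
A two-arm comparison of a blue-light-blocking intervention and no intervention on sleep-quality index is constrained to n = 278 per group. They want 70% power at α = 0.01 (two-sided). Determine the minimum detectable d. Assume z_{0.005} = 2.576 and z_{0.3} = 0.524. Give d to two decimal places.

For two independent groups of n = 278 each: d_min = (z_{α/2} + z_β)·√(2/n).
z-sum = 2.576 + 0.524 = 3.100.
d_min = 3.100 × √(2/278) = 3.100 × 0.0848 = 0.263.

d_min ≈ 0.26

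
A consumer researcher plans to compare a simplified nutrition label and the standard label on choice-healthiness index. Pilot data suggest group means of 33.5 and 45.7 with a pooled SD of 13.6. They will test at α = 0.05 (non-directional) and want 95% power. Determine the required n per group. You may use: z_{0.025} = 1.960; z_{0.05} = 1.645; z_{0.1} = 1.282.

n = 33 per group

Cohen's d = |M₁ − M₂| / SD_pooled = |33.5 − 45.7| / 13.6 = 12.2 / 13.6 = 0.897.
For two independent groups with equal n: n = 2·((z_{α/2} + z_β) / d)².
z_{α/2} + z_β = 1.960 + 1.645 = 3.605.
n = 2 × (3.605 / 0.897)² = 2 × 4.019² = 2 × 16.15 = 32.3.
Round up to the next whole participant.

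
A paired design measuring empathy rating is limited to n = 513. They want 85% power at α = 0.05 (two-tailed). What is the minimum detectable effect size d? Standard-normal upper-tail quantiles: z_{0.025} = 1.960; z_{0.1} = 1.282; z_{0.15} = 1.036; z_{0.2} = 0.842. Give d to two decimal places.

d_min ≈ 0.13

For a single sample (or paired design) of n = 513: d_min = (z_{α/2} + z_β)/√n.
z-sum = 1.960 + 1.036 = 2.996.
d_min = 2.996 / √513 = 2.996 / 22.650 = 0.132.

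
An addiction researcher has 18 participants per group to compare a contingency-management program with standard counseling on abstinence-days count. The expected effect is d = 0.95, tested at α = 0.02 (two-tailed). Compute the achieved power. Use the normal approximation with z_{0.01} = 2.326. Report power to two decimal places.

power ≈ 0.70

For two equal groups, power = Φ(d·√(n/2) − z_{α/2}).
d·√(n/2) = 0.95 × √(18/2) = 0.95 × 3.000 = 2.850.
z_β = 2.850 − 2.326 = 0.524.
Power = Φ(0.524) = 0.700.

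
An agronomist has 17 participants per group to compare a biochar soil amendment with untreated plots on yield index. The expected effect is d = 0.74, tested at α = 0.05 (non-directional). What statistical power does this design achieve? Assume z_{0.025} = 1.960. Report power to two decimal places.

power ≈ 0.58

For two equal groups, power = Φ(d·√(n/2) − z_{α/2}).
d·√(n/2) = 0.74 × √(17/2) = 0.74 × 2.915 = 2.157.
z_β = 2.157 − 1.960 = 0.197.
Power = Φ(0.197) = 0.578.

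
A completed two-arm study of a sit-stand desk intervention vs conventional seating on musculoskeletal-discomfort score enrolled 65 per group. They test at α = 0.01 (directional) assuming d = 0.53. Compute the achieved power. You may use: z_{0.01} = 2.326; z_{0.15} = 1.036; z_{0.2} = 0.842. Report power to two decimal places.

power ≈ 0.76

For two equal groups, power = Φ(d·√(n/2) − z_{α}).
d·√(n/2) = 0.53 × √(65/2) = 0.53 × 5.701 = 3.021.
z_β = 3.021 − 2.326 = 0.695.
Power = Φ(0.695) = 0.757.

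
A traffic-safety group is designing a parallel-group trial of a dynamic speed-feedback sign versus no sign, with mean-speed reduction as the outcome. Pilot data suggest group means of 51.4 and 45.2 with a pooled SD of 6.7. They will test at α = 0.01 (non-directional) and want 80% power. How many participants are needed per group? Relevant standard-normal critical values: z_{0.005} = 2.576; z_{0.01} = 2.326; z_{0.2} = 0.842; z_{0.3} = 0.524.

n = 28 per group

Cohen's d = |M₁ − M₂| / SD_pooled = |51.4 − 45.2| / 6.7 = 6.2 / 6.7 = 0.925.
For two independent groups with equal n: n = 2·((z_{α/2} + z_β) / d)².
z_{α/2} + z_β = 2.576 + 0.842 = 3.418.
n = 2 × (3.418 / 0.925)² = 2 × 3.695² = 2 × 13.65 = 27.3.
Round up to the next whole participant.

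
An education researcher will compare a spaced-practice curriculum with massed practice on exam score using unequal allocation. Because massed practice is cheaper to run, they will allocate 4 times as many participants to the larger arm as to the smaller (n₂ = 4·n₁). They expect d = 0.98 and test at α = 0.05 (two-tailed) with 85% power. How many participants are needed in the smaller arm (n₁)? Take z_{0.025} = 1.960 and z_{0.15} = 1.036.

With allocation ratio k = n₂/n₁ = 4, Var(x̄₁−x̄₂) = σ²(1/n₁ + 1/(k·n₁)) = σ²·(k+1)/(k·n₁).
So n₁ = (1 + 1/k)·((z_{α/2} + z_β)/d)² = 1.250 × (2.996/0.98)².
n₁ = 1.250 × 9.35 = 11.7.
Round up: n₁ = 12, giving n₂ = 4 × 12 = 48.

n₁ = 12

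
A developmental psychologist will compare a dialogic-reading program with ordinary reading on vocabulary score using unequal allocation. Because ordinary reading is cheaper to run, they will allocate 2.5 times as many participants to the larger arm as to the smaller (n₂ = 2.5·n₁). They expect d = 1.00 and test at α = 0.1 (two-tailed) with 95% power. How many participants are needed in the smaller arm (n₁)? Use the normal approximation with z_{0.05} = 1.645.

n₁ = 16

With allocation ratio k = n₂/n₁ = 2.5, Var(x̄₁−x̄₂) = σ²(1/n₁ + 1/(k·n₁)) = σ²·(k+1)/(k·n₁).
So n₁ = (1 + 1/k)·((z_{α/2} + z_β)/d)² = 1.400 × (3.290/1.00)².
n₁ = 1.400 × 10.82 = 15.2.
Round up: n₁ = 16, giving n₂ = 2.5 × 16 = 40.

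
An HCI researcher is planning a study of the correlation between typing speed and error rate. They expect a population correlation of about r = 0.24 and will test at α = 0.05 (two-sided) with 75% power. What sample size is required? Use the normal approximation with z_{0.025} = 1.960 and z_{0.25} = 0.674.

n = 119

Fisher's z: C = ½·ln((1+r)/(1−r)) = ½·ln(1.6316) = 0.2448.
n = ((z_{α/2} + z_β)/C)² + 3.
(1.960 + 0.674) / 0.2448 = 2.634 / 0.2448 = 10.760.
n = 10.760² + 3 = 115.77 + 3 = 118.8.
Round up.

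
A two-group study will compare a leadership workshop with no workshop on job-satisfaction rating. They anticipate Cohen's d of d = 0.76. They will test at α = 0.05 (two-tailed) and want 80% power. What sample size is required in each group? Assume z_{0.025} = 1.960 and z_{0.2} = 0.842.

For two independent groups with equal n: n = 2·((z_{α/2} + z_β) / d)².
z_{α/2} + z_β = 1.960 + 0.842 = 2.802.
n = 2 × (2.802 / 0.76)² = 2 × 3.687² = 2 × 13.59 = 27.2.
Round up to the next whole participant.

n = 28 per group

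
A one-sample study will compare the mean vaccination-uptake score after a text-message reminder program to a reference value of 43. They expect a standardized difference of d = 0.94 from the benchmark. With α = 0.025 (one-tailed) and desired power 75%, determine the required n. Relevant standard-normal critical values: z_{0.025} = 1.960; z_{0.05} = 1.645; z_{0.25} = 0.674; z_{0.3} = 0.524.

For a one-sample test: n = ((z_{α} + z_β) / d)².
z_{α} + z_β = 1.960 + 0.674 = 2.634.
n = (2.634 / 0.94)² = 2.802² = 7.85.
Round up.

n = 8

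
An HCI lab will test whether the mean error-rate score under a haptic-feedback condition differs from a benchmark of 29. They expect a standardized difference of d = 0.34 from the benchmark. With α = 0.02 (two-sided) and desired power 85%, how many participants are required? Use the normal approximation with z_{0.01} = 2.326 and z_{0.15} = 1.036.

n = 98

For a one-sample test: n = ((z_{α/2} + z_β) / d)².
z_{α/2} + z_β = 2.326 + 1.036 = 3.362.
n = (3.362 / 0.34)² = 9.888² = 97.78.
Round up.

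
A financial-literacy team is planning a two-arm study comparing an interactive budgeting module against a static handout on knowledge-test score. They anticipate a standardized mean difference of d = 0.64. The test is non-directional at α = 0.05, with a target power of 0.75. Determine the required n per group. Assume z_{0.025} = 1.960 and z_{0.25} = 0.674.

For two independent groups with equal n: n = 2·((z_{α/2} + z_β) / d)².
z_{α/2} + z_β = 1.960 + 0.674 = 2.634.
n = 2 × (2.634 / 0.64)² = 2 × 4.116² = 2 × 16.94 = 33.9.
Round up to the next whole participant.

n = 34 per group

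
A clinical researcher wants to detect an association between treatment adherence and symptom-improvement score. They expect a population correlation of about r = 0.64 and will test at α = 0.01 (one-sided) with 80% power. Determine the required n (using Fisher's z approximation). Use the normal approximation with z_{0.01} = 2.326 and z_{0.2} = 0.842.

Fisher's z: C = ½·ln((1+r)/(1−r)) = ½·ln(4.5556) = 0.7582.
n = ((z_{α} + z_β)/C)² + 3.
(2.326 + 0.842) / 0.7582 = 3.168 / 0.7582 = 4.178.
n = 4.178² + 3 = 17.46 + 3 = 20.5.
Round up.

n = 21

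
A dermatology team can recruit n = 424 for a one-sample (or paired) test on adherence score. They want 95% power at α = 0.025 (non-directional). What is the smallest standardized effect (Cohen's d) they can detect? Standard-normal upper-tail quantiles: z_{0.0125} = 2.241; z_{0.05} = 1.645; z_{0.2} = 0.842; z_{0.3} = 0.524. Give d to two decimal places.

d_min ≈ 0.19

For a single sample (or paired design) of n = 424: d_min = (z_{α/2} + z_β)/√n.
z-sum = 2.241 + 1.645 = 3.886.
d_min = 3.886 / √424 = 3.886 / 20.591 = 0.189.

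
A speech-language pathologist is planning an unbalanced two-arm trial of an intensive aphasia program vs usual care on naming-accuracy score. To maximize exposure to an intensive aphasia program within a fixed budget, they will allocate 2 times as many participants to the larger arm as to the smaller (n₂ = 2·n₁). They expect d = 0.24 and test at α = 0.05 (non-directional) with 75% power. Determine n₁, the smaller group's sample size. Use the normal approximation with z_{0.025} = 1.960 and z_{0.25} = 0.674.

With allocation ratio k = n₂/n₁ = 2, Var(x̄₁−x̄₂) = σ²(1/n₁ + 1/(k·n₁)) = σ²·(k+1)/(k·n₁).
So n₁ = (1 + 1/k)·((z_{α/2} + z_β)/d)² = 1.500 × (2.634/0.24)².
n₁ = 1.500 × 120.45 = 180.7.
Round up: n₁ = 181, giving n₂ = 2 × 181 = 362.

n₁ = 181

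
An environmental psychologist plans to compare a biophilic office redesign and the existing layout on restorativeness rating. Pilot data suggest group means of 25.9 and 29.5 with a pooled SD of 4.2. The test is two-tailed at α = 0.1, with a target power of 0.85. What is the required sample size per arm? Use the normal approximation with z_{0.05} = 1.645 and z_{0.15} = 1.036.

Cohen's d = |M₁ − M₂| / SD_pooled = |25.9 − 29.5| / 4.2 = 3.6 / 4.2 = 0.857.
For two independent groups with equal n: n = 2·((z_{α/2} + z_β) / d)².
z_{α/2} + z_β = 1.645 + 1.036 = 2.681.
n = 2 × (2.681 / 0.857)² = 2 × 3.128² = 2 × 9.79 = 19.6.
Round up to the next whole participant.

n = 20 per group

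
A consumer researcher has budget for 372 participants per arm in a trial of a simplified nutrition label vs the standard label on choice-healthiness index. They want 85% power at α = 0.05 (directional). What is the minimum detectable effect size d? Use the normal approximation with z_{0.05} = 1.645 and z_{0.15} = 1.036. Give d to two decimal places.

For two independent groups of n = 372 each: d_min = (z_{α} + z_β)·√(2/n).
z-sum = 1.645 + 1.036 = 2.681.
d_min = 2.681 × √(2/372) = 2.681 × 0.0733 = 0.197.

d_min ≈ 0.20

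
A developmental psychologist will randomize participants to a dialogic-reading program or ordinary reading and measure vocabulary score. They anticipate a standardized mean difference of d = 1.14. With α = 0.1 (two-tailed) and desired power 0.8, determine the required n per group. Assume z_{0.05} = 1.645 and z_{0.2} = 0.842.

For two independent groups with equal n: n = 2·((z_{α/2} + z_β) / d)².
z_{α/2} + z_β = 1.645 + 0.842 = 2.487.
n = 2 × (2.487 / 1.14)² = 2 × 2.182² = 2 × 4.76 = 9.5.
Round up to the next whole participant.

n = 10 per group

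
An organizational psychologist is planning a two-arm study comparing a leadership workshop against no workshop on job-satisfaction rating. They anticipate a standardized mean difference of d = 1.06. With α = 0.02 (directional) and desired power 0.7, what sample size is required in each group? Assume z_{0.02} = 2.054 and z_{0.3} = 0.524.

n = 12 per group

For two independent groups with equal n: n = 2·((z_{α} + z_β) / d)².
z_{α} + z_β = 2.054 + 0.524 = 2.578.
n = 2 × (2.578 / 1.06)² = 2 × 2.432² = 2 × 5.91 = 11.8.
Round up to the next whole participant.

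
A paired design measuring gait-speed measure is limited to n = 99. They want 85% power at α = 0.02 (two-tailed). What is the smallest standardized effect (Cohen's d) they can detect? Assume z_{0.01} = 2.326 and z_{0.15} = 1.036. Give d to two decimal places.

For a single sample (or paired design) of n = 99: d_min = (z_{α/2} + z_β)/√n.
z-sum = 2.326 + 1.036 = 3.362.
d_min = 3.362 / √99 = 3.362 / 9.950 = 0.338.

d_min ≈ 0.34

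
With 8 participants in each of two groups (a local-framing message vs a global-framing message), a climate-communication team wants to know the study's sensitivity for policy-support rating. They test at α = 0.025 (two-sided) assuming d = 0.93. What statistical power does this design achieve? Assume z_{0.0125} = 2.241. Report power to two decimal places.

power ≈ 0.35

For two equal groups, power = Φ(d·√(n/2) − z_{α/2}).
d·√(n/2) = 0.93 × √(8/2) = 0.93 × 2.000 = 1.860.
z_β = 1.860 − 2.241 = -0.381.
Power = Φ(-0.381) = 0.352.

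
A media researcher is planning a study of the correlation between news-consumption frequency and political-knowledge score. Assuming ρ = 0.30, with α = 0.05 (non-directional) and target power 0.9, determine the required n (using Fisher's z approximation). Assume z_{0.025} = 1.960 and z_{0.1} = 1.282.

n = 113

Fisher's z: C = ½·ln((1+r)/(1−r)) = ½·ln(1.8571) = 0.3095.
n = ((z_{α/2} + z_β)/C)² + 3.
(1.960 + 1.282) / 0.3095 = 3.242 / 0.3095 = 10.475.
n = 10.475² + 3 = 109.72 + 3 = 112.7.
Round up.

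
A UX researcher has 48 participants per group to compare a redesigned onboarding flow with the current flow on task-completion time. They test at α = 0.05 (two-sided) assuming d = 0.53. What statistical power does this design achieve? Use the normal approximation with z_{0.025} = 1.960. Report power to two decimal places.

For two equal groups, power = Φ(d·√(n/2) − z_{α/2}).
d·√(n/2) = 0.53 × √(48/2) = 0.53 × 4.899 = 2.596.
z_β = 2.596 − 1.960 = 0.636.
Power = Φ(0.636) = 0.738.

power ≈ 0.74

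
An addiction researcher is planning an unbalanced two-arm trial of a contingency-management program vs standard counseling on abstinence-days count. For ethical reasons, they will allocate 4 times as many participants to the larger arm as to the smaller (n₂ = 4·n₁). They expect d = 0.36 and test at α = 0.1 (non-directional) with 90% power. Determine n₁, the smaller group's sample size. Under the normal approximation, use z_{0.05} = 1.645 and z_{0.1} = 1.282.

n₁ = 83

With allocation ratio k = n₂/n₁ = 4, Var(x̄₁−x̄₂) = σ²(1/n₁ + 1/(k·n₁)) = σ²·(k+1)/(k·n₁).
So n₁ = (1 + 1/k)·((z_{α/2} + z_β)/d)² = 1.250 × (2.927/0.36)².
n₁ = 1.250 × 66.11 = 82.6.
Round up: n₁ = 83, giving n₂ = 4 × 83 = 332.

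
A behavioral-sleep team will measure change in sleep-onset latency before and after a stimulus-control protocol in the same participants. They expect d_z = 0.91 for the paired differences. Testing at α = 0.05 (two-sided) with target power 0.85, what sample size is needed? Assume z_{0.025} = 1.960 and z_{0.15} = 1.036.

n = 11 pairs

For a paired (one-sample on differences) test: n = ((z_{α/2} + z_β) / d)².
z_{α/2} + z_β = 1.960 + 1.036 = 2.996.
n = (2.996 / 0.91)² = 3.292² = 10.84.
Round up.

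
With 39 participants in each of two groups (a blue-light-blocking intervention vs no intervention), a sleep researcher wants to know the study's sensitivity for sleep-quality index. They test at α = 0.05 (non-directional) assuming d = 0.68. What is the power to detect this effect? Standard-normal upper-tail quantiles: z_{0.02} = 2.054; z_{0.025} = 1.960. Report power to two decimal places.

power ≈ 0.85

For two equal groups, power = Φ(d·√(n/2) − z_{α/2}).
d·√(n/2) = 0.68 × √(39/2) = 0.68 × 4.416 = 3.003.
z_β = 3.003 − 1.960 = 1.043.
Power = Φ(1.043) = 0.851.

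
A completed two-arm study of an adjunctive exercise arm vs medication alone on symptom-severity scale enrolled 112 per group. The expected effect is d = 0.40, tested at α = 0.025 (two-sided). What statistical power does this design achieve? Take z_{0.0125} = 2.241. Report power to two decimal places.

power ≈ 0.77

For two equal groups, power = Φ(d·√(n/2) − z_{α/2}).
d·√(n/2) = 0.40 × √(112/2) = 0.40 × 7.483 = 2.993.
z_β = 2.993 − 2.241 = 0.752.
Power = Φ(0.752) = 0.774.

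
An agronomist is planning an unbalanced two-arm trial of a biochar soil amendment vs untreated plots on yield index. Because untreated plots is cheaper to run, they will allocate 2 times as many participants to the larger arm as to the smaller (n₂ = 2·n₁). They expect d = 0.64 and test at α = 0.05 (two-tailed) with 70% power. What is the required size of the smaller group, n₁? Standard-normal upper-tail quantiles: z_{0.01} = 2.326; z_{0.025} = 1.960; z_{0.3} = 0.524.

With allocation ratio k = n₂/n₁ = 2, Var(x̄₁−x̄₂) = σ²(1/n₁ + 1/(k·n₁)) = σ²·(k+1)/(k·n₁).
So n₁ = (1 + 1/k)·((z_{α/2} + z_β)/d)² = 1.500 × (2.484/0.64)².
n₁ = 1.500 × 15.06 = 22.6.
Round up: n₁ = 23, giving n₂ = 2 × 23 = 46.

n₁ = 23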